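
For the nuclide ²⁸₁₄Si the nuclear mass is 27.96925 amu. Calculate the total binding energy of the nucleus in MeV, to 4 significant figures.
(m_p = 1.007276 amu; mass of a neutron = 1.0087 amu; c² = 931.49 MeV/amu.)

The nucleus contains 14 protons and 28 − 14 = 14 neutrons.
Total constituent mass: 14 × 1.007276 + 14 × 1.0087 = 28.223664 amu
Δm = 28.223664 − 27.96925 = 0.254414 amu
Converting to energy: 0.254414 amu × 931.49 MeV/amu = 236.984 MeV

237.0 MeV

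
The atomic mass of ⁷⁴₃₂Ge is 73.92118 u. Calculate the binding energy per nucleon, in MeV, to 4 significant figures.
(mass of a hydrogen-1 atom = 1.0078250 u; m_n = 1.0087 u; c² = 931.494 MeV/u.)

8.744 MeV/nucleon

The nucleus contains 32 protons and 74 − 32 = 42 neutrons.
Σm = 32·m(¹H) + 42·m_n = 32.2504000 + 42.3654 = 74.6158000 u
The mass defect is 74.6158000 − 73.92118 = 0.6946200 u.
Converting to energy: 0.6946200 u × 931.494 MeV/u = 647.034 MeV
BE/A = 647.034 MeV / 74 = 8.744 MeV/nucleon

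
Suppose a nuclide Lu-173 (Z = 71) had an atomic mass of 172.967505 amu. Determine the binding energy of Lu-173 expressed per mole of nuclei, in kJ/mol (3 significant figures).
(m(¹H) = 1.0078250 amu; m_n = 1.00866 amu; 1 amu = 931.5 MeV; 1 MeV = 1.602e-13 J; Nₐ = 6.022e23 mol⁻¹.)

The nucleus contains 71 protons and 173 − 71 = 102 neutrons.
Total constituent mass: 71 × 1.0078250 + 102 × 1.00866 = 174.4388950 amu
Mass defect Δm = 174.4388950 − 172.967505 = 1.4713900 amu
Converting to energy: 1.4713900 amu × 931.5 MeV/amu = 1370.60 MeV
Per nucleus in joules: 1370.60 MeV × 1.602e-13 J/MeV = 2.1957e-10 J
Per mole: 2.1957e-10 J × 6.022e23 mol⁻¹ = 1.3223e+14 J/mol

1.32e+11 kJ/mol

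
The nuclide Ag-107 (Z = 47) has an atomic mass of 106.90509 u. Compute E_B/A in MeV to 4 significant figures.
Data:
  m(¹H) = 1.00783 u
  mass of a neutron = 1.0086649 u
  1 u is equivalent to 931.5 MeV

8.556 MeV/nucleon

Z = 47, so N = A − Z = 107 − 47 = 60.
Σm = 47·m(¹H) + 60·m_n = 47.36801 + 60.5198940 = 107.8879040 u
Mass defect Δm = 107.8879040 − 106.90509 = 0.9828140 u
Binding energy = Δm·c² = 0.9828140 × 931.5 MeV/u = 915.491 MeV
Dividing by A = 107 gives 8.556 MeV per nucleon.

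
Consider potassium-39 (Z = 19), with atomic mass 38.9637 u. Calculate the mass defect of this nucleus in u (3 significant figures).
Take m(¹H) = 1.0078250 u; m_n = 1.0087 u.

0.359 u

Total constituent mass: 19 × 1.0078250 + 20 × 1.0087 = 39.3226750 u
Mass defect Δm = 39.3226750 − 38.9637 = 0.3589750 u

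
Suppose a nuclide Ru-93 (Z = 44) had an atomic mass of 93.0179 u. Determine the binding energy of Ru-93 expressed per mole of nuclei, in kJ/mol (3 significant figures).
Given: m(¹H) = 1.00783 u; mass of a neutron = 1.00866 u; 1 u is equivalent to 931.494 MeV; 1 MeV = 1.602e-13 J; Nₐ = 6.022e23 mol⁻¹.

With 44 protons and 49 neutrons (A = 93):
Total constituent mass: 44 × 1.00783 + 49 × 1.00866 = 93.76886 u
The mass defect is 93.76886 − 93.0179 = 0.75096 u.
E_B = 0.75096 × 931.494 = 699.515 MeV
Per nucleus in joules: 699.515 MeV × 1.602e-13 J/MeV = 1.1206e-10 J
Per mole: 1.1206e-10 J × 6.022e23 mol⁻¹ = 6.7483e+13 J/mol

6.75e+10 kJ/mol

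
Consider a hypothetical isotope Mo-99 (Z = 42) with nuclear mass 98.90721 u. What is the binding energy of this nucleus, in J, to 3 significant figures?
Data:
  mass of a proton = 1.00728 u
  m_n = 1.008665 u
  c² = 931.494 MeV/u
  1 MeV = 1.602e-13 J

The nucleus contains 42 protons and 99 − 42 = 57 neutrons.
Mass of separated nucleons = 42(1.00728) + 57(1.008665) = 42.30576 + 57.493905 = 99.799665 u
Mass defect Δm = 99.799665 − 98.90721 = 0.892455 u
E_B = 0.892455 × 931.494 = 831.316 MeV
In joules: 831.316 MeV × 1.602e-13 J/MeV = 1.3318e-10 J

1.33e-10 J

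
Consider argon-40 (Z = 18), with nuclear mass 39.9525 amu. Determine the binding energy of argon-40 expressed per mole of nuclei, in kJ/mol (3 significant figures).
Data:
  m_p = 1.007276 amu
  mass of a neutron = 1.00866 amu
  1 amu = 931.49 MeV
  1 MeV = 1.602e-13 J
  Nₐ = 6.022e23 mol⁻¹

3.32e+10 kJ/mol

The nucleus contains 18 protons and 40 − 18 = 22 neutrons.
Σm = 18·m_p + 22·m_n = 18.130968 + 22.19052 = 40.321488 amu
The mass defect is 40.321488 − 39.9525 = 0.368988 amu.
E_B = 0.368988 × 931.49 = 343.709 MeV
Per nucleus in joules: 343.709 MeV × 1.602e-13 J/MeV = 5.5062e-11 J
Per mole: 5.5062e-11 J × 6.022e23 mol⁻¹ = 3.3158e+13 J/mol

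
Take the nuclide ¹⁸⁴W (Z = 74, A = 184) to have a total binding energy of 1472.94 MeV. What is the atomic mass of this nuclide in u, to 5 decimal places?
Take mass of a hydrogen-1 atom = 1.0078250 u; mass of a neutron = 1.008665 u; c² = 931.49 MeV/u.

Mass defect = 1472.94 MeV / (931.49 MeV/u) = 1.5812730 u
Constituent mass = 74(1.0078250) + 110(1.008665) = 185.5322000 u
Atomic mass = 185.5322000 − 1.5812730 = 183.9509270 u ≈ 183.95093 u (to 5 decimal places)

183.95093 u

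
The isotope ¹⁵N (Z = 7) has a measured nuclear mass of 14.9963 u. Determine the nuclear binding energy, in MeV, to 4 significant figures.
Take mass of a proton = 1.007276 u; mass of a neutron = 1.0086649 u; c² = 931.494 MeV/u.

115.5 MeV

With 7 protons and 8 neutrons (A = 15):
Mass of separated nucleons = 7(1.007276) + 8(1.0086649) = 7.050932 + 8.0693192 = 15.1202512 u
The mass defect is 15.1202512 − 14.9963 = 0.1239512 u.
E_B = 0.1239512 × 931.494 = 115.460 MeV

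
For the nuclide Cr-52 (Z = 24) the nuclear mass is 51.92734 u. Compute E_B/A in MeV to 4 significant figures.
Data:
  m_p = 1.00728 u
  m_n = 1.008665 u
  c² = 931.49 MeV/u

Σm = 24·m_p + 28·m_n = 24.17472 + 28.242620 = 52.417340 u
Δm = 52.417340 − 51.92734 = 0.490000 u
E_B = 0.490000 × 931.49 = 456.430 MeV
BE/A = 456.430 MeV / 52 = 8.778 MeV/nucleon

8.778 MeV/nucleon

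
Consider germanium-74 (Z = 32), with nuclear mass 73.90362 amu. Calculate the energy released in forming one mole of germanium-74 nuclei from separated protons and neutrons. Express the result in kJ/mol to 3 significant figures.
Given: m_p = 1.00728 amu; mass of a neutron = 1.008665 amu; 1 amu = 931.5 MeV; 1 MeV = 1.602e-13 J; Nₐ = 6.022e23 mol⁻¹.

6.23e+10 kJ/mol

The nucleus contains 32 protons and 74 − 32 = 42 neutrons.
Total constituent mass: 32 × 1.00728 + 42 × 1.008665 = 74.596890 amu
Mass defect Δm = 74.596890 − 73.90362 = 0.693270 amu
E_B = 0.693270 × 931.5 = 645.781 MeV
Per nucleus in joules: 645.781 MeV × 1.602e-13 J/MeV = 1.0345e-10 J
Per mole: 1.0345e-10 J × 6.022e23 mol⁻¹ = 6.2298e+13 J/mol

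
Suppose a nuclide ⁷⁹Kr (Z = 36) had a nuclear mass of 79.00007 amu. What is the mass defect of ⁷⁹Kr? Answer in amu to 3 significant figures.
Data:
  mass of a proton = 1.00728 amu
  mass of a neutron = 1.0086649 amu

0.635 amu

With 36 protons and 43 neutrons (A = 79):
Mass of separated nucleons = 36(1.00728) + 43(1.0086649) = 36.26208 + 43.3725907 = 79.6346707 amu
Mass defect Δm = 79.6346707 − 79.00007 = 0.6346007 amu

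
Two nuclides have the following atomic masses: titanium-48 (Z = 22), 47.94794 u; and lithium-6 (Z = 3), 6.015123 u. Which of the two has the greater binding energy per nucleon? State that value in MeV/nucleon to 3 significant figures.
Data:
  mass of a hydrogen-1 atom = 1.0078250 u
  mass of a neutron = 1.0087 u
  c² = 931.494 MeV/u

titanium-48: Σm = 22(1.0078250) + 26(1.0087) = 48.3983500 u; Δm = 0.4504100 u; E_B = 419.55 MeV; E_B/A = 8.741 MeV
lithium-6: Σm = 3(1.0078250) + 3(1.0087) = 6.0495750 u; Δm = 0.0344520 u; E_B = 32.092 MeV; E_B/A = 5.349 MeV
titanium-48 has the higher binding energy per nucleon, so it is the more tightly bound nucleus.

titanium-48; 8.74 MeV/nucleon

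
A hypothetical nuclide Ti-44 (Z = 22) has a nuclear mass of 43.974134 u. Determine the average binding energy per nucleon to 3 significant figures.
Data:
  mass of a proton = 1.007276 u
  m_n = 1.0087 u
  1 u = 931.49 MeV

Z = 22, so N = A − Z = 44 − 22 = 22.
Σm = 22·m_p + 22·m_n = 22.160072 + 22.1914 = 44.351472 u
The mass defect is 44.351472 − 43.974134 = 0.377338 u.
E_B = 0.377338 × 931.49 = 351.487 MeV
Per nucleon: 351.487 / 44 = 7.988 MeV

7.99 MeV/nucleon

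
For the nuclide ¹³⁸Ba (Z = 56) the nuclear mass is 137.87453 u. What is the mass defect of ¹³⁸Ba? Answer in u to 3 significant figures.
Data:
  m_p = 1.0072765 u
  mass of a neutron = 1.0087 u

1.25 u

The nucleus contains 56 protons and 138 − 56 = 82 neutrons.
Mass of separated nucleons = 56(1.0072765) + 82(1.0087) = 56.4074840 + 82.7134 = 139.1208840 u
Δm = 139.1208840 − 137.87453 = 1.2463540 u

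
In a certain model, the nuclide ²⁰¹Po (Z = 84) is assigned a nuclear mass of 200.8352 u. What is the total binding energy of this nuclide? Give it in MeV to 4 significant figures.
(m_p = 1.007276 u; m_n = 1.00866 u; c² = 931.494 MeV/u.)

Σm = 84·m_p + 117·m_n = 84.611184 + 118.01322 = 202.624404 u
Mass defect Δm = 202.624404 − 200.8352 = 1.789204 u
Converting to energy: 1.789204 u × 931.494 MeV/u = 1666.63 MeV

1667 MeV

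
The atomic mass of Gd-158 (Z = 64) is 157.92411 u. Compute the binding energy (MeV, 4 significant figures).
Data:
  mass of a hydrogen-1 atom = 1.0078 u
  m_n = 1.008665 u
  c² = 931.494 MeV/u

1294 MeV

The nucleus contains 64 protons and 158 − 64 = 94 neutrons.
Total constituent mass: 64 × 1.0078 + 94 × 1.008665 = 159.313710 u
Δm = 159.313710 − 157.92411 = 1.389600 u
E_B = 1.389600 × 931.494 = 1294.40 MeV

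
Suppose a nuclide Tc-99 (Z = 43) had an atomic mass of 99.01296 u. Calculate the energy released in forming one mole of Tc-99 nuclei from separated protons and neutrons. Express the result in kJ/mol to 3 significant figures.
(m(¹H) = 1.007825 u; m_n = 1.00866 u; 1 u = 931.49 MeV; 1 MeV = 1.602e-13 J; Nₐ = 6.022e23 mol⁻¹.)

Σm = 43·m(¹H) + 56·m_n = 43.336475 + 56.48496 = 99.821435 u
The mass defect is 99.821435 − 99.01296 = 0.808475 u.
Binding energy = Δm·c² = 0.808475 × 931.49 MeV/u = 753.086 MeV
Per nucleus in joules: 753.086 MeV × 1.602e-13 J/MeV = 1.20644e-10 J
Per mole: 1.20644e-10 J × 6.022e23 mol⁻¹ = 7.2652e+13 J/mol

7.27e+10 kJ/mol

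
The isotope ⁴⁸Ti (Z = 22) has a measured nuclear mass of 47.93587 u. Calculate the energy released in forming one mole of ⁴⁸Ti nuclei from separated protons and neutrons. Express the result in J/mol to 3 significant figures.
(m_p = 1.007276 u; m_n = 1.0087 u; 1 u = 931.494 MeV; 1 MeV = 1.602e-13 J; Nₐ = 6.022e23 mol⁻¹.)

Z = 22, so N = A − Z = 48 − 22 = 26.
Σm = 22·m_p + 26·m_n = 22.160072 + 26.2262 = 48.386272 u
The mass defect is 48.386272 − 47.93587 = 0.450402 u.
E_B = 0.450402 × 931.494 = 419.547 MeV
Per nucleus in joules: 419.547 MeV × 1.602e-13 J/MeV = 6.7211e-11 J
Per mole: 6.7211e-11 J × 6.022e23 mol⁻¹ = 4.0474e+13 J/mol

4.05e+13 J/mol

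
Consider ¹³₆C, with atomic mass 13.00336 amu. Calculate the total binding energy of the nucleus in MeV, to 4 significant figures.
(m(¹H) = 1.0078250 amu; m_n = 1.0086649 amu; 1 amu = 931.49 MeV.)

The nucleus contains 6 protons and 13 − 6 = 7 neutrons.
Total constituent mass: 6 × 1.0078250 + 7 × 1.0086649 = 13.1076043 amu
Mass defect Δm = 13.1076043 − 13.00336 = 0.1042443 amu
Binding energy = Δm·c² = 0.1042443 × 931.49 MeV/amu = 97.1025 MeV

97.10 MeV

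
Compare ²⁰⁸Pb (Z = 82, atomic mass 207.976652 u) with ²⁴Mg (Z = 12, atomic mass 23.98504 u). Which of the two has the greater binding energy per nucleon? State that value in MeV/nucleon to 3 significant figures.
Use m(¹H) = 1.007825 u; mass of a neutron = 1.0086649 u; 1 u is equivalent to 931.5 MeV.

²⁰⁸Pb: Σm = 82(1.007825) + 126(1.0086649) = 209.7334274 u; Δm = 1.7567754 u; E_B = 1636.4 MeV; E_B/A = 7.867 MeV
²⁴Mg: Σm = 12(1.007825) + 12(1.0086649) = 24.1978788 u; Δm = 0.2128388 u; E_B = 198.26 MeV; E_B/A = 8.261 MeV
²⁴Mg has the higher binding energy per nucleon, so it is the more tightly bound nucleus.

²⁴Mg; 8.26 MeV/nucleon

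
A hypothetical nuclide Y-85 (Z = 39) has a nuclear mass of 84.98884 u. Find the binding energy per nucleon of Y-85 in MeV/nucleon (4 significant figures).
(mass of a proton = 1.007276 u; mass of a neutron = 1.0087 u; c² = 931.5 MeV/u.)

7.618 MeV/nucleon

The nucleus contains 39 protons and 85 − 39 = 46 neutrons.
Mass of separated nucleons = 39(1.007276) + 46(1.0087) = 39.283764 + 46.4002 = 85.683964 u
The mass defect is 85.683964 − 84.98884 = 0.695124 u.
Binding energy = Δm·c² = 0.695124 × 931.5 MeV/u = 647.508 MeV
BE/A = 647.508 MeV / 85 = 7.618 MeV/nucleon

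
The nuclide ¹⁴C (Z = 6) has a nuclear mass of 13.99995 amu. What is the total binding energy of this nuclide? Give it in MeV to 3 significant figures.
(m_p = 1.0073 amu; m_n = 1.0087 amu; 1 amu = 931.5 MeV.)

The nucleus contains 6 protons and 14 − 6 = 8 neutrons.
Σm = 6·m_p + 8·m_n = 6.0438 + 8.0696 = 14.1134 amu
Mass defect Δm = 14.1134 − 13.99995 = 0.11345 amu
E_B = 0.11345 × 931.5 = 105.679 MeV

106 MeV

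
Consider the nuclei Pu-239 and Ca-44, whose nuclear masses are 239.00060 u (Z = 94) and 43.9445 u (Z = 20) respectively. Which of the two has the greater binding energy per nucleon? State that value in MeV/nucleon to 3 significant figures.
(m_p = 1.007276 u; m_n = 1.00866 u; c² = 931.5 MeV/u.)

Ca-44; 8.66 MeV/nucleon

Pu-239: Σm = 94(1.007276) + 145(1.00866) = 240.939644 u; Δm = 1.939044 u; E_B = 1806.2 MeV; E_B/A = 7.557 MeV
Ca-44: Σm = 20(1.007276) + 24(1.00866) = 44.353360 u; Δm = 0.408860 u; E_B = 380.85 MeV; E_B/A = 8.656 MeV
Ca-44 has the higher binding energy per nucleon, so it is the more tightly bound nucleus.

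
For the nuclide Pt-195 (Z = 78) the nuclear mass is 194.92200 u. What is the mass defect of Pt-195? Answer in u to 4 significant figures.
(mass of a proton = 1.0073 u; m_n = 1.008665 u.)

Σm = 78·m_p + 117·m_n = 78.5694 + 118.013805 = 196.583205 u
Δm = 196.583205 − 194.92200 = 1.661205 u

1.661 u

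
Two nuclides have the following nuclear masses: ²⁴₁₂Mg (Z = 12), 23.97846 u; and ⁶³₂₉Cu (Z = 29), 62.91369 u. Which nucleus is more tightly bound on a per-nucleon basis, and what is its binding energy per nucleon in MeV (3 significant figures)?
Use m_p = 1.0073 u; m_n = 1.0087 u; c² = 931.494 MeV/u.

⁶³₂₉Cu; 8.78 MeV/nucleon

²⁴₁₂Mg: Σm = 12(1.0073) + 12(1.0087) = 24.1920 u; Δm = 0.21354 u; E_B = 198.91 MeV; E_B/A = 8.288 MeV
⁶³₂₉Cu: Σm = 29(1.0073) + 34(1.0087) = 63.5075 u; Δm = 0.59381 u; E_B = 553.13 MeV; E_B/A = 8.780 MeV
⁶³₂₉Cu has the higher binding energy per nucleon, so it is the more tightly bound nucleus.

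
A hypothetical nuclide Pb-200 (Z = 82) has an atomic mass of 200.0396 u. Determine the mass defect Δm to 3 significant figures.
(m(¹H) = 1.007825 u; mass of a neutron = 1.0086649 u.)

1.62 u

Σm = 82·m(¹H) + 118·m_n = 82.641650 + 119.0224582 = 201.6641082 u
Mass defect Δm = 201.6641082 − 200.0396 = 1.6245082 u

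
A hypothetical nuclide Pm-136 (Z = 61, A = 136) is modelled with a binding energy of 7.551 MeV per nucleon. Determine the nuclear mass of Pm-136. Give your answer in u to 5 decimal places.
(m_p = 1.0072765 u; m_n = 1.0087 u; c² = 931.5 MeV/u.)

Total binding energy = 136 × 7.551 = 1026.936 MeV
Mass defect = 1026.936 MeV / (931.5 MeV/u) = 1.1024541 u
Constituent mass = 61(1.0072765) + 75(1.0087) = 137.0963665 u
Nuclear mass = 137.0963665 − 1.1024541 = 135.9939124 u ≈ 135.99391 u (to 5 decimal places)

135.99391 u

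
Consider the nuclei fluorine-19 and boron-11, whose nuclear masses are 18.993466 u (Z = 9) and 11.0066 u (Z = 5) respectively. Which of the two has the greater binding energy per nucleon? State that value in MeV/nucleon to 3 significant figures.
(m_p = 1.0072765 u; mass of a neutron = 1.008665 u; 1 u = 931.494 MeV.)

fluorine-19: Σm = 9(1.0072765) + 10(1.008665) = 19.1521385 u; Δm = 0.1586725 u; E_B = 147.80 MeV; E_B/A = 7.779 MeV
boron-11: Σm = 5(1.0072765) + 6(1.008665) = 11.0883725 u; Δm = 0.0817725 u; E_B = 76.171 MeV; E_B/A = 6.9246 MeV
fluorine-19 has the higher binding energy per nucleon, so it is the more tightly bound nucleus.

fluorine-19; 7.78 MeV/nucleon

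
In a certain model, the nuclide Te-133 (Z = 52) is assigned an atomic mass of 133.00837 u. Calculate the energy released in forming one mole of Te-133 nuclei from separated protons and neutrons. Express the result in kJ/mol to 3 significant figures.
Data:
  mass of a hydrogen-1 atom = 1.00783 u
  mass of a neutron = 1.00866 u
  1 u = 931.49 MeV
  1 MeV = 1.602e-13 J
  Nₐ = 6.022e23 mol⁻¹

With 52 protons and 81 neutrons (A = 133):
Σm = 52·m(¹H) + 81·m_n = 52.40716 + 81.70146 = 134.10862 u
The mass defect is 134.10862 − 133.00837 = 1.10025 u.
E_B = 1.10025 × 931.49 = 1024.87 MeV
Per nucleus in joules: 1024.87 MeV × 1.602e-13 J/MeV = 1.6418e-10 J
Per mole: 1.6418e-10 J × 6.022e23 mol⁻¹ = 9.8869e+13 J/mol

9.89e+10 kJ/mol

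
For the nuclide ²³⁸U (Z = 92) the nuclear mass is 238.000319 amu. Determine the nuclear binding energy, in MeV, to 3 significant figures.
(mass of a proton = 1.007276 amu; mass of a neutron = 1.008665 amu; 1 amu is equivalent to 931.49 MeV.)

With 92 protons and 146 neutrons (A = 238):
Mass of separated nucleons = 92(1.007276) + 146(1.008665) = 92.669392 + 147.265090 = 239.934482 amu
Δm = 239.934482 − 238.000319 = 1.934163 amu
Binding energy = Δm·c² = 1.934163 × 931.49 MeV/amu = 1801.65 MeV

1800 MeV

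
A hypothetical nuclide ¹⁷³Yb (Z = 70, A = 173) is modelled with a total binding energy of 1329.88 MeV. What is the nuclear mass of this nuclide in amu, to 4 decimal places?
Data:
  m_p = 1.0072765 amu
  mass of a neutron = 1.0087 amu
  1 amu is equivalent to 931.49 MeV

Mass defect = 1329.88 MeV / (931.49 MeV/amu) = 1.427691 amu
Constituent mass = 70(1.0072765) + 103(1.0087) = 174.4054550 amu
Nuclear mass = 174.4054550 − 1.427691 = 172.9777640 amu ≈ 172.9778 amu (to 4 decimal places)

172.9778 amu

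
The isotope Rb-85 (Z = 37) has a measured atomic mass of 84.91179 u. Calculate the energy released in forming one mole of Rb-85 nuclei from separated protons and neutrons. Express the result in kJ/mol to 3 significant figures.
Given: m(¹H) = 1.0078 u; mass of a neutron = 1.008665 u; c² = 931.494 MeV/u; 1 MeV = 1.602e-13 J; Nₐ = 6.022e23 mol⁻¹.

7.12e+10 kJ/mol

Total constituent mass: 37 × 1.0078 + 48 × 1.008665 = 85.704520 u
Mass defect Δm = 85.704520 − 84.91179 = 0.792730 u
E_B = 0.792730 × 931.494 = 738.423 MeV
Per nucleus in joules: 738.423 MeV × 1.602e-13 J/MeV = 1.1830e-10 J
Per mole: 1.1830e-10 J × 6.022e23 mol⁻¹ = 7.1240e+13 J/mol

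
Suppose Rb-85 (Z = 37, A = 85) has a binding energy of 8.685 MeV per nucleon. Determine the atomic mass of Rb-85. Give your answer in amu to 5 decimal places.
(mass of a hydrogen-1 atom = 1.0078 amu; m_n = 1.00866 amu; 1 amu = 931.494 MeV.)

Total binding energy = 85 × 8.685 = 738.225 MeV
Mass defect = 738.225 MeV / (931.494 MeV/amu) = 0.7925172 amu
Constituent mass = 37(1.0078) + 48(1.00866) = 85.70428 amu
Atomic mass = 85.70428 − 0.7925172 = 84.9117628 amu ≈ 84.91176 amu (to 5 decimal places)

84.91176 amu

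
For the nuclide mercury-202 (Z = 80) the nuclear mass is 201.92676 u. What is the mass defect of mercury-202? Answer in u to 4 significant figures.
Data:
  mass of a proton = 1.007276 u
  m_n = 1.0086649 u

1.712 u

Σm = 80·m_p + 122·m_n = 80.582080 + 123.0571178 = 203.6391978 u
Mass defect Δm = 203.6391978 − 201.92676 = 1.7124378 u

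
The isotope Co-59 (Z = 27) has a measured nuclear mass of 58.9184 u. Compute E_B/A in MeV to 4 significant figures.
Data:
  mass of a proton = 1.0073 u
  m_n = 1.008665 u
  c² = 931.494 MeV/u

The nucleus contains 27 protons and 59 − 27 = 32 neutrons.
Total constituent mass: 27 × 1.0073 + 32 × 1.008665 = 59.474380 u
Δm = 59.474380 − 58.9184 = 0.555980 u
E_B = 0.555980 × 931.494 = 517.892 MeV
BE/A = 517.892 MeV / 59 = 8.778 MeV/nucleon

8.778 MeV/nucleon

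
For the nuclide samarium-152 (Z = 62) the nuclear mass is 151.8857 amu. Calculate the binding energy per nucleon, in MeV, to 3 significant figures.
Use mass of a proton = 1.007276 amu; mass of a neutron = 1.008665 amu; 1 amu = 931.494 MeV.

8.24 MeV/nucleon

Mass of separated nucleons = 62(1.007276) + 90(1.008665) = 62.451112 + 90.779850 = 153.230962 amu
Mass defect Δm = 153.230962 − 151.8857 = 1.345262 amu
Converting to energy: 1.345262 amu × 931.494 MeV/amu = 1253.10 MeV
Per nucleon: 1253.10 / 152 = 8.244 MeV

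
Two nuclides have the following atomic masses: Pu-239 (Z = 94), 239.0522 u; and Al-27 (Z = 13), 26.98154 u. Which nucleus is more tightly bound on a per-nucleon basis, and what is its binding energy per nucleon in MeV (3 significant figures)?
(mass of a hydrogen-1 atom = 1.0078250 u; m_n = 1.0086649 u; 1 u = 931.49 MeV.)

Al-27; 8.33 MeV/nucleon

Pu-239: Σm = 94(1.0078250) + 145(1.0086649) = 240.9919605 u; Δm = 1.9397605 u; E_B = 1806.9 MeV; E_B/A = 7.560 MeV
Al-27: Σm = 13(1.0078250) + 14(1.0086649) = 27.2230336 u; Δm = 0.2414936 u; E_B = 224.95 MeV; E_B/A = 8.331 MeV
Al-27 has the higher binding energy per nucleon, so it is the more tightly bound nucleus.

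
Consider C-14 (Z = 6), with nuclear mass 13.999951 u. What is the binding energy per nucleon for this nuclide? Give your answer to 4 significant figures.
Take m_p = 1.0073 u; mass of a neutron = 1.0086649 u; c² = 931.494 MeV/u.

Mass of separated nucleons = 6(1.0073) + 8(1.0086649) = 6.0438 + 8.0693192 = 14.1131192 u
The mass defect is 14.1131192 − 13.999951 = 0.1131682 u.
Binding energy = Δm·c² = 0.1131682 × 931.494 MeV/u = 105.415 MeV
Per nucleon: 105.415 / 14 = 7.530 MeV

7.530 MeV/nucleon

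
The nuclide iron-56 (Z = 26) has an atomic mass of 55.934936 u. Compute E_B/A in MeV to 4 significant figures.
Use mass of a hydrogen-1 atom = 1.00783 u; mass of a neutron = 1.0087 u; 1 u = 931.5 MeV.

The nucleus contains 26 protons and 56 − 26 = 30 neutrons.
Σm = 26·m(¹H) + 30·m_n = 26.20358 + 30.2610 = 56.46458 u
Mass defect Δm = 56.46458 − 55.934936 = 0.529644 u
E_B = 0.529644 × 931.5 = 493.363 MeV
Dividing by A = 56 gives 8.810 MeV per nucleon.

8.810 MeV/nucleon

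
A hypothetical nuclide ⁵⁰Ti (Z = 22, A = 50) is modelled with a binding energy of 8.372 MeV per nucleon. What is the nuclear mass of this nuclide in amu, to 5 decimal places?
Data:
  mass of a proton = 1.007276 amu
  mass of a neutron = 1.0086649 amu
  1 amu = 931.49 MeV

49.95330 amu

Total binding energy = 50 × 8.372 = 418.600 MeV
Mass defect = 418.600 MeV / (931.49 MeV/amu) = 0.4493875 amu
Constituent mass = 22(1.007276) + 28(1.0086649) = 50.4026892 amu
Nuclear mass = 50.4026892 − 0.4493875 = 49.9533017 amu ≈ 49.95330 amu (to 5 decimal places)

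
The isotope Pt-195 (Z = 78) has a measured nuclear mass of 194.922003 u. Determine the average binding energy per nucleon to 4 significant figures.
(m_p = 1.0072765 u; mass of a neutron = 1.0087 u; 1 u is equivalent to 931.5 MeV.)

7.946 MeV/nucleon

Z = 78, so N = A − Z = 195 − 78 = 117.
Σm = 78·m_p + 117·m_n = 78.5675670 + 118.0179 = 196.5854670 u
Mass defect Δm = 196.5854670 − 194.922003 = 1.6634640 u
E_B = 1.6634640 × 931.5 = 1549.52 MeV
Dividing by A = 195 gives 7.946 MeV per nucleon.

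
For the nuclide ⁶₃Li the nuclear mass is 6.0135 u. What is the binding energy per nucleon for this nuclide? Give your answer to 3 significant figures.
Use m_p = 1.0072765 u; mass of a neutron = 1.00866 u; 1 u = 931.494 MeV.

5.33 MeV/nucleon

Z = 3, so N = A − Z = 6 − 3 = 3.
Mass of separated nucleons = 3(1.0072765) + 3(1.00866) = 3.0218295 + 3.02598 = 6.0478095 u
The mass defect is 6.0478095 − 6.0135 = 0.0343095 u.
E_B = 0.0343095 × 931.494 = 31.9591 MeV
Per nucleon: 31.9591 / 6 = 5.327 MeV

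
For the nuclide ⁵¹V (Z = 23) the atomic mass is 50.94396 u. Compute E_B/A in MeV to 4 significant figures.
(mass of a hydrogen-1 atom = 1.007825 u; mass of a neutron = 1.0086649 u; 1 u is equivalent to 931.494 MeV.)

Mass of separated nucleons = 23(1.007825) + 28(1.0086649) = 23.179975 + 28.2426172 = 51.4225922 u
Δm = 51.4225922 − 50.94396 = 0.4786322 u
E_B = 0.4786322 × 931.494 = 445.843 MeV
Per nucleon: 445.843 / 51 = 8.742 MeV

8.742 MeV/nucleon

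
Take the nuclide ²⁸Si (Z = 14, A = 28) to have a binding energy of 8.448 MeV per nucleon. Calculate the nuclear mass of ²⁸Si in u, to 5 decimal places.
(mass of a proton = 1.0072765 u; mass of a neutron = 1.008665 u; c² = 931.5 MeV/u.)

27.96924 u

Total binding energy = 28 × 8.448 = 236.544 MeV
Mass defect = 236.544 MeV / (931.5 MeV/u) = 0.2539388 u
Constituent mass = 14(1.0072765) + 14(1.008665) = 28.2231810 u
Nuclear mass = 28.2231810 − 0.2539388 = 27.9692422 u ≈ 27.96924 u (to 5 decimal places)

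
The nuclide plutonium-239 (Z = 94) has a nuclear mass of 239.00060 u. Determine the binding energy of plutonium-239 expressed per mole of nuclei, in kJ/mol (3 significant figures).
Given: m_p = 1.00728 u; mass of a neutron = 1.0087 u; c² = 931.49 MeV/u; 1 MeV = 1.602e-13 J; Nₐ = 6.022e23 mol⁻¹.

1.75e+11 kJ/mol

Z = 94, so N = A − Z = 239 − 94 = 145.
Mass of separated nucleons = 94(1.00728) + 145(1.0087) = 94.68432 + 146.2615 = 240.94582 u
Mass defect Δm = 240.94582 − 239.00060 = 1.94522 u
Converting to energy: 1.94522 u × 931.49 MeV/u = 1811.95 MeV
Per nucleus in joules: 1811.95 MeV × 1.602e-13 J/MeV = 2.9027e-10 J
Per mole: 2.9027e-10 J × 6.022e23 mol⁻¹ = 1.7480e+14 J/mol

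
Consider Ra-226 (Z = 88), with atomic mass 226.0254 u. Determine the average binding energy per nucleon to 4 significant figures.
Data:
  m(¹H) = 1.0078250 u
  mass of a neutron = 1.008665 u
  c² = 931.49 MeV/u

7.662 MeV/nucleon

Total constituent mass: 88 × 1.0078250 + 138 × 1.008665 = 227.8843700 u
The mass defect is 227.8843700 − 226.0254 = 1.8589700 u.
Converting to energy: 1.8589700 u × 931.49 MeV/u = 1731.61 MeV
Dividing by A = 226 gives 7.662 MeV per nucleon.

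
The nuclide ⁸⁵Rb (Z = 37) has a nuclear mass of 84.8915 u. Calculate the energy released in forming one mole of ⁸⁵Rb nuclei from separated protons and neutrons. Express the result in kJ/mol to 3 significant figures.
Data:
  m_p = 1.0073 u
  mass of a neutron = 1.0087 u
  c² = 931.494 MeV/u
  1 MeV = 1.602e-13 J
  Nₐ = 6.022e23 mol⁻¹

7.15e+10 kJ/mol

The nucleus contains 37 protons and 85 − 37 = 48 neutrons.
Total constituent mass: 37 × 1.0073 + 48 × 1.0087 = 85.6877 u
The mass defect is 85.6877 − 84.8915 = 0.7962 u.
E_B = 0.7962 × 931.494 = 741.656 MeV
Per nucleus in joules: 741.656 MeV × 1.602e-13 J/MeV = 1.1881e-10 J
Per mole: 1.1881e-10 J × 6.022e23 mol⁻¹ = 7.1547e+13 J/mol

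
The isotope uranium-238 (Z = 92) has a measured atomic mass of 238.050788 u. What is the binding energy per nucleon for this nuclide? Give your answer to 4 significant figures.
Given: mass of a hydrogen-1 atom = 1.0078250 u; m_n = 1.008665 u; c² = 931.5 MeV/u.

Σm = 92·m(¹H) + 146·m_n = 92.7199000 + 147.265090 = 239.9849900 u
Mass defect Δm = 239.9849900 − 238.050788 = 1.9342020 u
Converting to energy: 1.9342020 u × 931.5 MeV/u = 1801.71 MeV
BE/A = 1801.71 MeV / 238 = 7.570 MeV/nucleon

7.570 MeV/nucleon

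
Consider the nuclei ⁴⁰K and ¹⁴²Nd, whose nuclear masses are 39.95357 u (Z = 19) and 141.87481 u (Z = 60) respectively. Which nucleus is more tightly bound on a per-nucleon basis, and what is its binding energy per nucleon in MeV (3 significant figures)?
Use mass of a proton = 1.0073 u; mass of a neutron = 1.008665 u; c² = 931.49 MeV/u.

⁴⁰K; 8.55 MeV/nucleon

⁴⁰K: Σm = 19(1.0073) + 21(1.008665) = 40.320665 u; Δm = 0.367095 u; E_B = 341.95 MeV; E_B/A = 8.549 MeV
¹⁴²Nd: Σm = 60(1.0073) + 82(1.008665) = 143.148530 u; Δm = 1.273720 u; E_B = 1186.46 MeV; E_B/A = 8.355 MeV
⁴⁰K has the higher binding energy per nucleon, so it is the more tightly bound nucleus.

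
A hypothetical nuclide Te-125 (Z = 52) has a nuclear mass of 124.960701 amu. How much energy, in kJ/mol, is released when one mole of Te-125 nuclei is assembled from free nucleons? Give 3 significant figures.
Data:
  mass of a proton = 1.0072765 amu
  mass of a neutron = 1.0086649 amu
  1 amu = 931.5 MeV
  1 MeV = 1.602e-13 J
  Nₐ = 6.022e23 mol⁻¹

9.44e+10 kJ/mol

Mass of separated nucleons = 52(1.0072765) + 73(1.0086649) = 52.3783780 + 73.6325377 = 126.0109157 amu
Δm = 126.0109157 − 124.960701 = 1.0502147 amu
Converting to energy: 1.0502147 amu × 931.5 MeV/amu = 978.275 MeV
Per nucleus in joules: 978.275 MeV × 1.602e-13 J/MeV = 1.5672e-10 J
Per mole: 1.5672e-10 J × 6.022e23 mol⁻¹ = 9.4377e+13 J/mol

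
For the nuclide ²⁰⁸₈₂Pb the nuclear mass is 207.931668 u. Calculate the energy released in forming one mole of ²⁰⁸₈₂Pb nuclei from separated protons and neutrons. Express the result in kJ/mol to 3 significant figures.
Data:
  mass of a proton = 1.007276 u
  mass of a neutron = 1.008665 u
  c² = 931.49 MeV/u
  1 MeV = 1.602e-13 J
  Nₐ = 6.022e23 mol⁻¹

1.58e+11 kJ/mol

With 82 protons and 126 neutrons (A = 208):
Mass of separated nucleons = 82(1.007276) + 126(1.008665) = 82.596632 + 127.091790 = 209.688422 u
Mass defect Δm = 209.688422 − 207.931668 = 1.756754 u
Converting to energy: 1.756754 u × 931.49 MeV/u = 1636.40 MeV
Per nucleus in joules: 1636.40 MeV × 1.602e-13 J/MeV = 2.6215e-10 J
Per mole: 2.6215e-10 J × 6.022e23 mol⁻¹ = 1.5787e+14 J/mol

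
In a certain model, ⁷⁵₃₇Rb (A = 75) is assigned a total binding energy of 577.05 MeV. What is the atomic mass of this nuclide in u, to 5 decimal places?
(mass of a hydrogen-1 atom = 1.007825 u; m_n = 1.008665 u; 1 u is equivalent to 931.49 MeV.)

74.99930 u

Mass defect = 577.05 MeV / (931.49 MeV/u) = 0.6194914 u
Constituent mass = 37(1.007825) + 38(1.008665) = 75.618795 u
Atomic mass = 75.618795 − 0.6194914 = 74.9993036 u ≈ 74.99930 u (to 5 decimal places)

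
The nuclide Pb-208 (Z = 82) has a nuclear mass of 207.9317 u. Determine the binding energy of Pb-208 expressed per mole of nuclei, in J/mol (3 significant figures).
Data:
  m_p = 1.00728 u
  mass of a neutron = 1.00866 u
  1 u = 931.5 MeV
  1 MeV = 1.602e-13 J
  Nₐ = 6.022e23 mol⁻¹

1.58e+14 J/mol

Z = 82, so N = A − Z = 208 − 82 = 126.
Σm = 82·m_p + 126·m_n = 82.59696 + 127.09116 = 209.68812 u
Mass defect Δm = 209.68812 − 207.9317 = 1.75642 u
E_B = 1.75642 × 931.5 = 1636.11 MeV
Per nucleus in joules: 1636.11 MeV × 1.602e-13 J/MeV = 2.6210e-10 J
Per mole: 2.6210e-10 J × 6.022e23 mol⁻¹ = 1.5784e+14 J/mol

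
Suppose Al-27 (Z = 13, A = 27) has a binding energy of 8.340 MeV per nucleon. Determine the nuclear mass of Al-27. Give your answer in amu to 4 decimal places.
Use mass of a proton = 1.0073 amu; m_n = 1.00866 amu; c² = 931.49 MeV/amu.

26.9744 amu

Total binding energy = 27 × 8.340 = 225.180 MeV
Mass defect = 225.180 MeV / (931.49 MeV/amu) = 0.241742 amu
Constituent mass = 13(1.0073) + 14(1.00866) = 27.21614 amu
Nuclear mass = 27.21614 − 0.241742 = 26.974398 amu ≈ 26.9744 amu (to 4 decimal places)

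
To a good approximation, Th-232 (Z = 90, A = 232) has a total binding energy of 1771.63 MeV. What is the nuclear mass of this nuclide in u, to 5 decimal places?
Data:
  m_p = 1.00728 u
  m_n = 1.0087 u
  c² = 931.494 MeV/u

231.98868 u

Mass defect = 1771.63 MeV / (931.494 MeV/u) = 1.9019231 u
Constituent mass = 90(1.00728) + 142(1.0087) = 233.89060 u
Nuclear mass = 233.89060 − 1.9019231 = 231.9886769 u ≈ 231.98868 u (to 5 decimal places)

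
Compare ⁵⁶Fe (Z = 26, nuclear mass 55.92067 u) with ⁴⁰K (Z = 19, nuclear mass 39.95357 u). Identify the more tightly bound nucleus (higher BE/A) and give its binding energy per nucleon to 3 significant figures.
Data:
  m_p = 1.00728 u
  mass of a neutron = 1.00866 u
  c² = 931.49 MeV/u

⁵⁶Fe; 8.79 MeV/nucleon

⁵⁶Fe: Σm = 26(1.00728) + 30(1.00866) = 56.44908 u; Δm = 0.52841 u; E_B = 492.21 MeV; E_B/A = 8.789 MeV
⁴⁰K: Σm = 19(1.00728) + 21(1.00866) = 40.32018 u; Δm = 0.36661 u; E_B = 341.49 MeV; E_B/A = 8.537 MeV
⁵⁶Fe has the higher binding energy per nucleon, so it is the more tightly bound nucleus.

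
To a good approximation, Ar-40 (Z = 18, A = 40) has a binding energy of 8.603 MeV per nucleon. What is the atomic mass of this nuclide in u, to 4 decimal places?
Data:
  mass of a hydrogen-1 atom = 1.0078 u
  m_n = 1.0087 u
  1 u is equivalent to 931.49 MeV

39.9624 u

Total binding energy = 40 × 8.603 = 344.120 MeV
Mass defect = 344.120 MeV / (931.49 MeV/u) = 0.369430 u
Constituent mass = 18(1.0078) + 22(1.0087) = 40.3318 u
Atomic mass = 40.3318 − 0.369430 = 39.962370 u ≈ 39.9624 u (to 4 decimal places)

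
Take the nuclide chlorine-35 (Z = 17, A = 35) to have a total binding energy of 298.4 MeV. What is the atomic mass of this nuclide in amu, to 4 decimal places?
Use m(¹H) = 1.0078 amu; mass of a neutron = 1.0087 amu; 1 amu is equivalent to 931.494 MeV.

Mass defect = 298.4 MeV / (931.494 MeV/amu) = 0.320346 amu
Constituent mass = 17(1.0078) + 18(1.0087) = 35.2892 amu
Atomic mass = 35.2892 − 0.320346 = 34.968854 amu ≈ 34.9689 amu (to 4 decimal places)

34.9689 amu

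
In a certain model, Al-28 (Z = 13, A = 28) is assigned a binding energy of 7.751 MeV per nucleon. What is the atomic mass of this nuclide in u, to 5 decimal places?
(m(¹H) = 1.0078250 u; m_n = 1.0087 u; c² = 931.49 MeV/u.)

27.99923 u

Total binding energy = 28 × 7.751 = 217.028 MeV
Mass defect = 217.028 MeV / (931.49 MeV/u) = 0.2329902 u
Constituent mass = 13(1.0078250) + 15(1.0087) = 28.2322250 u
Atomic mass = 28.2322250 − 0.2329902 = 27.9992348 u ≈ 27.99923 u (to 5 decimal places)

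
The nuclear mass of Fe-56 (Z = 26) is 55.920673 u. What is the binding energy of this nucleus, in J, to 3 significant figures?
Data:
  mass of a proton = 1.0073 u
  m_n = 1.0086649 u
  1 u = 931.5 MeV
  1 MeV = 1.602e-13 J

Total constituent mass: 26 × 1.0073 + 30 × 1.0086649 = 56.4497470 u
Δm = 56.4497470 − 55.920673 = 0.5290740 u
E_B = 0.5290740 × 931.5 = 492.832 MeV
In joules: 492.832 MeV × 1.602e-13 J/MeV = 7.8952e-11 J

7.90e-11 J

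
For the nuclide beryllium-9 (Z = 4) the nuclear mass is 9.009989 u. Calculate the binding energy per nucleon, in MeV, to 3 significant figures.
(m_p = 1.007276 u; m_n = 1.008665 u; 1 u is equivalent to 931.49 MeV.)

6.46 MeV/nucleon

With 4 protons and 5 neutrons (A = 9):
Total constituent mass: 4 × 1.007276 + 5 × 1.008665 = 9.072429 u
The mass defect is 9.072429 − 9.009989 = 0.062440 u.
Converting to energy: 0.062440 u × 931.49 MeV/u = 58.1622 MeV
Per nucleon: 58.1622 / 9 = 6.462 MeV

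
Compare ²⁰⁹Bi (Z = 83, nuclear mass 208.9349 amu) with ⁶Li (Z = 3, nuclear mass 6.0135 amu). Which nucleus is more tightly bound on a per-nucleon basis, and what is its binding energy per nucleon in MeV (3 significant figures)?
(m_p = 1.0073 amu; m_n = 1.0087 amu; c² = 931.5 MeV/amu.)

²⁰⁹Bi: Σm = 83(1.0073) + 126(1.0087) = 210.7021 amu; Δm = 1.7672 amu; E_B = 1646.1 MeV; E_B/A = 7.876 MeV
⁶Li: Σm = 3(1.0073) + 3(1.0087) = 6.0480 amu; Δm = 0.0345 amu; E_B = 32.137 MeV; E_B/A = 5.356 MeV
²⁰⁹Bi has the higher binding energy per nucleon, so it is the more tightly bound nucleus.

²⁰⁹Bi; 7.88 MeV/nucleon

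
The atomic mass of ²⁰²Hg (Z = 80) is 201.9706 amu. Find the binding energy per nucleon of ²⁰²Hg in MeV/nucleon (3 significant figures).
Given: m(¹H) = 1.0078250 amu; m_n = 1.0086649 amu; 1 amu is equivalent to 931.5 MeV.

7.90 MeV/nucleon

The nucleus contains 80 protons and 202 − 80 = 122 neutrons.
Σm = 80·m(¹H) + 122·m_n = 80.6260000 + 123.0571178 = 203.6831178 amu
Δm = 203.6831178 − 201.9706 = 1.7125178 amu
Binding energy = Δm·c² = 1.7125178 × 931.5 MeV/amu = 1595.21 MeV
BE/A = 1595.21 MeV / 202 = 7.897 MeV/nucleon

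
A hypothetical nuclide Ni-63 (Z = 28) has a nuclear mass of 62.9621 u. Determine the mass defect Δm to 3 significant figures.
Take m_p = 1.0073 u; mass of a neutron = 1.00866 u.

Mass of separated nucleons = 28(1.0073) + 35(1.00866) = 28.2044 + 35.30310 = 63.50750 u
Mass defect Δm = 63.50750 − 62.9621 = 0.54540 u

0.545 u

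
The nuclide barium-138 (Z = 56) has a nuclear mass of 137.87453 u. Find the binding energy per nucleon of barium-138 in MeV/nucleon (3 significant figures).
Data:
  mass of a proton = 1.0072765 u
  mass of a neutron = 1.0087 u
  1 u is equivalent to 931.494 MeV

Mass of separated nucleons = 56(1.0072765) + 82(1.0087) = 56.4074840 + 82.7134 = 139.1208840 u
Mass defect Δm = 139.1208840 − 137.87453 = 1.2463540 u
Converting to energy: 1.2463540 u × 931.494 MeV/u = 1160.97 MeV
Per nucleon: 1160.97 / 138 = 8.413 MeV

8.41 MeV/nucleon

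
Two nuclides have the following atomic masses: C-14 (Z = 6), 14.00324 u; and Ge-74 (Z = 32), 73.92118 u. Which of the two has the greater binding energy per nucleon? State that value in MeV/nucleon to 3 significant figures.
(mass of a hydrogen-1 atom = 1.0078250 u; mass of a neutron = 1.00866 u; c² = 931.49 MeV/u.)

Ge-74; 8.72 MeV/nucleon

C-14: Σm = 6(1.0078250) + 8(1.00866) = 14.1162300 u; Δm = 0.1129900 u; E_B = 105.25 MeV; E_B/A = 7.518 MeV
Ge-74: Σm = 32(1.0078250) + 42(1.00866) = 74.6141200 u; Δm = 0.6929400 u; E_B = 645.47 MeV; E_B/A = 8.723 MeV
Ge-74 has the higher binding energy per nucleon, so it is the more tightly bound nucleus.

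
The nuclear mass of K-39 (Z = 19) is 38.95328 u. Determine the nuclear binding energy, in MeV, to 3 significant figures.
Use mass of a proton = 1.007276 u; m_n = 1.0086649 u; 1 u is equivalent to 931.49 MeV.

334 MeV

Total constituent mass: 19 × 1.007276 + 20 × 1.0086649 = 39.3115420 u
Δm = 39.3115420 − 38.95328 = 0.3582620 u
Converting to energy: 0.3582620 u × 931.49 MeV/u = 333.717 MeV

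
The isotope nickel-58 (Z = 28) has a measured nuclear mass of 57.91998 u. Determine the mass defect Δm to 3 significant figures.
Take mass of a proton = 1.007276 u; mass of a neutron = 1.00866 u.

0.544 u

Σm = 28·m_p + 30·m_n = 28.203728 + 30.25980 = 58.463528 u
Mass defect Δm = 58.463528 − 57.91998 = 0.543548 u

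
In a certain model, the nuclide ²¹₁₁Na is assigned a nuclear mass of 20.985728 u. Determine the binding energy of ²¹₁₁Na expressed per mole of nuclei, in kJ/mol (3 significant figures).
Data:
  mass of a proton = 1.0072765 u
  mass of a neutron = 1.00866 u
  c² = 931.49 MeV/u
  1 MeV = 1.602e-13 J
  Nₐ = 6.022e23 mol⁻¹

Mass of separated nucleons = 11(1.0072765) + 10(1.00866) = 11.0800415 + 10.08660 = 21.1666415 u
Δm = 21.1666415 − 20.985728 = 0.1809135 u
Converting to energy: 0.1809135 u × 931.49 MeV/u = 168.519 MeV
Per nucleus in joules: 168.519 MeV × 1.602e-13 J/MeV = 2.6997e-11 J
Per mole: 2.6997e-11 J × 6.022e23 mol⁻¹ = 1.6258e+13 J/mol

1.63e+10 kJ/mol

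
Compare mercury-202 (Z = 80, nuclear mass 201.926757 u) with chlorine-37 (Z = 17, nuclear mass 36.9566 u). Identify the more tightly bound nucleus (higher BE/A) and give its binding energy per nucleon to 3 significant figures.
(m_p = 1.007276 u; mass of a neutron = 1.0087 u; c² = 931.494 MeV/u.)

mercury-202: Σm = 80(1.007276) + 122(1.0087) = 203.643480 u; Δm = 1.716723 u; E_B = 1599.1 MeV; E_B/A = 7.916 MeV
chlorine-37: Σm = 17(1.007276) + 20(1.0087) = 37.297692 u; Δm = 0.341092 u; E_B = 317.73 MeV; E_B/A = 8.587 MeV
chlorine-37 has the higher binding energy per nucleon, so it is the more tightly bound nucleus.

chlorine-37; 8.59 MeV/nucleon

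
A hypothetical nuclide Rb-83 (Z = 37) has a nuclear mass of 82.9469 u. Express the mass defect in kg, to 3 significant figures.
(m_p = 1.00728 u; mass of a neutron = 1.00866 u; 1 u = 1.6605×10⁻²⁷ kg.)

With 37 protons and 46 neutrons (A = 83):
Mass of separated nucleons = 37(1.00728) + 46(1.00866) = 37.26936 + 46.39836 = 83.66772 u
Δm = 83.66772 − 82.9469 = 0.72082 u
In SI units: 0.72082 u × 1.6605×10⁻²⁷ kg/u = 1.1969e-27 kg

1.20e-27 kg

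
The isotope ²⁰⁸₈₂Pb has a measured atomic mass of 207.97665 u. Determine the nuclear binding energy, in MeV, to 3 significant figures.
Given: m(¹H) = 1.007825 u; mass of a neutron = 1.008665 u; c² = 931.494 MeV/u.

Mass of separated nucleons = 82(1.007825) + 126(1.008665) = 82.641650 + 127.091790 = 209.733440 u
Δm = 209.733440 − 207.97665 = 1.756790 u
E_B = 1.756790 × 931.494 = 1636.44 MeV

1640 MeV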